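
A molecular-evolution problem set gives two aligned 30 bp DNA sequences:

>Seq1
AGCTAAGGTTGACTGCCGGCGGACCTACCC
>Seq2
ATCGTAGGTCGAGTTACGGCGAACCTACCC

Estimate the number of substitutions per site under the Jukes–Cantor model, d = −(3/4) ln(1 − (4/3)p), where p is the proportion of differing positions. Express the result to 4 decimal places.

0.3295

Mismatches occur at site 2 (G→T), site 4 (T→G), site 5 (A→T), site 10 (T→C), site 13 (C→G), site 15 (G→T), site 16 (C→A), site 22 (G→A).
p = 8/30 = 0.266667.
d = −0.75 · ln(1 − (4/3)·0.266667) = −0.75 · ln(0.644444) = −0.75 · (-0.439367) = 0.3295.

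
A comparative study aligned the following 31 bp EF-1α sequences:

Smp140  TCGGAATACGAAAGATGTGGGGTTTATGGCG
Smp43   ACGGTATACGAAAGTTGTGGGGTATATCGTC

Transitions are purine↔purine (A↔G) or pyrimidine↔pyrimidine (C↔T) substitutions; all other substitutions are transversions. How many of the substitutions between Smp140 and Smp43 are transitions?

1

The sequences differ at positions 1 (T/A, transversion), 5 (A/T, transversion), 15 (A/T, transversion), 24 (T/A, transversion), 28 (G/C, transversion), 30 (C/T, transition), 31 (G/C, transversion).
Of the 7 differences, 1 transition and 6 transversions, so the answer is 1.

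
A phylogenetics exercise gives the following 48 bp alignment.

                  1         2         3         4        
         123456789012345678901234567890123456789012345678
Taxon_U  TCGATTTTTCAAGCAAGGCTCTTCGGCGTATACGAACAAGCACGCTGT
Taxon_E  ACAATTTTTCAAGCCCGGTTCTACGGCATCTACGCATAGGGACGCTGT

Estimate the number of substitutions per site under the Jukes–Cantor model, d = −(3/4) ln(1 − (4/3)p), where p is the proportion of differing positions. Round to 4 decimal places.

0.3041

The sequences differ at positions 1 (T/A), 3 (G/A), 15 (A/C), 16 (A/C), 19 (C/T), 23 (T/A), 28 (G/A), 30 (A/C), 35 (A/C), 37 (C/T), 39 (A/G), 41 (C/G).
p = 12/48 = 0.250000.
d = −0.75 · ln(1 − (4/3)·0.250000) = −0.75 · ln(0.666667) = −0.75 · (-0.405465) = 0.3041.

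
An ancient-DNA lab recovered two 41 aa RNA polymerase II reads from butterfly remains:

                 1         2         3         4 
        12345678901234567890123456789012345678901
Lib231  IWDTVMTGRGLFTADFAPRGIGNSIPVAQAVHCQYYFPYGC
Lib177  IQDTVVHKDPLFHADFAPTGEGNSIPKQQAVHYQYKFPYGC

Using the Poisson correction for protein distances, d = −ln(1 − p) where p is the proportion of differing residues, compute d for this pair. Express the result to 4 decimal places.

Differing sites — 2:W/Q; 6:M/V; 7:T/H; 8:G/K; 9:R/D; 10:G/P; 13:T/H; 19:R/T; 21:I/E; 27:V/K; 28:A/Q; 33:C/Y; 36:Y/K.
p = 13/41 = 0.317073.
d = −ln(1 − 0.317073) = −ln(0.682927) = 0.3814.

0.3814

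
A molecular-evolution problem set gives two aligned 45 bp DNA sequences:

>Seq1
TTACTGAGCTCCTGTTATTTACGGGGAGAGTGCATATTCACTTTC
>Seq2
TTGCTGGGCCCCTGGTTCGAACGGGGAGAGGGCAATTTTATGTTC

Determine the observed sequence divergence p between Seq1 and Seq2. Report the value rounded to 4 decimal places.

Mismatches occur at site 3 (A↔G), site 7 (A↔G), site 10 (T↔C), site 15 (T↔G), site 17 (A↔T), site 18 (T↔C), site 19 (T↔G), site 20 (T↔A), site 31 (T↔G), site 35 (T↔A), site 36 (A↔T), site 39 (C↔T), site 41 (C↔T), site 42 (T↔G).
There are 14 differences over 45 sites, so p = 14/45 = 0.3111.

0.3111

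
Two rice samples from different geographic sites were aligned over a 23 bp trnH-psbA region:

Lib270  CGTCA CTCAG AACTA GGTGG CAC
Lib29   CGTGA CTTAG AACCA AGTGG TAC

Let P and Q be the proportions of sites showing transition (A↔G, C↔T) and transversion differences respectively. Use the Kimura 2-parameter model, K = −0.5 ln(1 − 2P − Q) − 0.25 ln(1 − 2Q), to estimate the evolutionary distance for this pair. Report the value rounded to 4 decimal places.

0.2710

Differing sites — 4:C/G (Tv); 8:C/T (Ti); 14:T/C (Ti); 16:G/A (Ti); 21:C/T (Ti).
Of the 5 differences, 4 transitions and 1 transversion over 23 sites: P = 4/23 = 0.173913, Q = 1/23 = 0.043478.
d = −0.5·ln(0.608696) − 0.25·ln(0.913044) = −0.5·(-0.496436) − 0.25·(-0.090971) = 0.2710.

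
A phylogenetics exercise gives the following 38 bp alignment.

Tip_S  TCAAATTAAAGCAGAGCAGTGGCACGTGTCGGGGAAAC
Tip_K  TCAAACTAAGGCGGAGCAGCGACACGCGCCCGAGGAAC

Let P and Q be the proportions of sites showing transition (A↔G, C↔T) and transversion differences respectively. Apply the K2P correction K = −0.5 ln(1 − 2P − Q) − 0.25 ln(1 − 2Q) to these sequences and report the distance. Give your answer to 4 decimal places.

0.3601

Differing sites — 6:T/C (Ti); 10:A/G (Ti); 13:A/G (Ti); 20:T/C (Ti); 22:G/A (Ti); 27:T/C (Ti); 29:T/C (Ti); 31:G/C (Tv); 33:G/A (Ti); 35:A/G (Ti).
Of the 10 differences, 9 transitions and 1 transversion over 38 sites: P = 9/38 = 0.236842, Q = 1/38 = 0.026316.
d = −0.5·ln(0.500000) − 0.25·ln(0.947368) = −0.5·(-0.693147) − 0.25·(-0.054068) = 0.3601.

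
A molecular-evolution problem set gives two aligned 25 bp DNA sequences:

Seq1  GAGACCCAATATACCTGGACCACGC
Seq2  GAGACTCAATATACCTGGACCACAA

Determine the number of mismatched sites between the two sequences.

The sequences differ at positions 6 (C/T), 24 (G/A), 25 (C/A).
That gives 3 mismatches out of 25 aligned sites, so the Hamming distance is 3.

3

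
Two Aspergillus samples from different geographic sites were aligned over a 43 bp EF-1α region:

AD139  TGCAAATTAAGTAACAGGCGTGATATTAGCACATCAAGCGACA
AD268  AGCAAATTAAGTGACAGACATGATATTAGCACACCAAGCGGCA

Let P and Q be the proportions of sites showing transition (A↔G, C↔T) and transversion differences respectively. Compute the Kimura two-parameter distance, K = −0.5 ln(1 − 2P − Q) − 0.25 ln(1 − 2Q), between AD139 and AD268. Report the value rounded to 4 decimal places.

0.1596

Differing sites — 1:T/A (Tv); 13:A/G (Ti); 18:G/A (Ti); 20:G/A (Ti); 34:T/C (Ti); 41:A/G (Ti).
Of the 6 differences, 5 transitions and 1 transversion over 43 sites: P = 5/43 = 0.116279, Q = 1/43 = 0.023256.
d = −0.5·ln(0.744186) − 0.25·ln(0.953488) = −0.5·(-0.295464) − 0.25·(-0.047628) = 0.1596.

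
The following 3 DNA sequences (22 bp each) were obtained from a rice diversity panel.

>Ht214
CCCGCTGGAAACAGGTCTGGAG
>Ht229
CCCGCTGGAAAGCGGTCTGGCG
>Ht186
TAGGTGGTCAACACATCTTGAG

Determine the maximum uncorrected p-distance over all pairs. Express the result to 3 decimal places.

0.591

Pairwise Hamming distances:
  Ht214 vs Ht229: 3
  Ht214 vs Ht186: 10
  Ht229 vs Ht186: 13
The largest is 13 mismatches, between Ht229 and Ht186; p = 13/22 = 0.591.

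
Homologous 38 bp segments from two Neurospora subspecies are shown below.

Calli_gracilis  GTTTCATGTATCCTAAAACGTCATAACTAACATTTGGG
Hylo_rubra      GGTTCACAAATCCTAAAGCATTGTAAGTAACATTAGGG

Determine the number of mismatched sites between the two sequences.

10

Mismatches occur at site 2 (T→G), site 7 (T→C), site 8 (G→A), site 9 (T→A), site 18 (A→G), site 20 (G→A), site 22 (C→T), site 23 (A→G), site 27 (C→G), site 35 (T→A).
That gives 10 mismatches out of 38 aligned sites, so the Hamming distance is 10.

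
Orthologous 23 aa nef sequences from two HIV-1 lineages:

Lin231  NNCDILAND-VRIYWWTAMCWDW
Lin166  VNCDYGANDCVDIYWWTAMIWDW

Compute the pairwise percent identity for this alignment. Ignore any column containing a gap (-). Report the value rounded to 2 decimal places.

Excluding the 1 gap column leaves 22 comparable sites.
The sequences differ at positions 1 (N/V), 5 (I/Y), 6 (L/G), 12 (R/D), 20 (C/I).
17 of the 22 comparable sites match, so the percent identity is 17/22 × 100 = 77.27%.

77.27%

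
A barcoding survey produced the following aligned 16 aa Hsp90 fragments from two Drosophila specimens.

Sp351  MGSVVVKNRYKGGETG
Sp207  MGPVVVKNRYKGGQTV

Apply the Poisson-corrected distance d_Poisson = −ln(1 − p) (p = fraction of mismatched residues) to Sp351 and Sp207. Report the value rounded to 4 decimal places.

The sequences differ at positions 3 (S/P), 14 (E/Q), 16 (G/V).
p = 3/16 = 0.187500.
d = −ln(1 − 0.187500) = −ln(0.812500) = 0.2076.

0.2076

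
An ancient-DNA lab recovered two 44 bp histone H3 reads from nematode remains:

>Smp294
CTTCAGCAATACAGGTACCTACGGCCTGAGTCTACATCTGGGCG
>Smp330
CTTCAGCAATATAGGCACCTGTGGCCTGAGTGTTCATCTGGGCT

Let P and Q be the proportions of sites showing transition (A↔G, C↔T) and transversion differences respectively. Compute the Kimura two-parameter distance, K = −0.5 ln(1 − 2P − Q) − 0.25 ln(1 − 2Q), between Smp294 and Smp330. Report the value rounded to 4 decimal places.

Differing sites — 12:C/T (Ti); 16:T/C (Ti); 21:A/G (Ti); 22:C/T (Ti); 32:C/G (Tv); 34:A/T (Tv); 44:G/T (Tv).
Of the 7 differences, 4 transitions and 3 transversions over 44 sites: P = 4/44 = 0.090909, Q = 3/44 = 0.068182.
d = −0.5·ln(0.750000) − 0.25·ln(0.863636) = −0.5·(-0.287682) − 0.25·(-0.146604) = 0.1805.

0.1805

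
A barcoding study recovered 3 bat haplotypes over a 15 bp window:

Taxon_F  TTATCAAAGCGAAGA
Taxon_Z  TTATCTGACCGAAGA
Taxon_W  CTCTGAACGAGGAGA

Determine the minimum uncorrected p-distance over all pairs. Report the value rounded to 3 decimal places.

Pairwise Hamming distances:
  Taxon_F vs Taxon_Z: 3
  Taxon_F vs Taxon_W: 6
  Taxon_Z vs Taxon_W: 9
The smallest is 3 mismatches, between Taxon_F and Taxon_Z; p = 3/15 = 0.200.

0.200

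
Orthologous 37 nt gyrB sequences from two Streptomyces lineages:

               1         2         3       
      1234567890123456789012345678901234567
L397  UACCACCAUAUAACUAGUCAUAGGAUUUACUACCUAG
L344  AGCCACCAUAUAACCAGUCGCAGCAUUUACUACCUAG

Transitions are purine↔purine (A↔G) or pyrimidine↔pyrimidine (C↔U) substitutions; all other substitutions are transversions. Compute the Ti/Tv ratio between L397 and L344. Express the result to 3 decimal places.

Differing sites — 1:U/A (Tv); 2:A/G (Ti); 15:U/C (Ti); 20:A/G (Ti); 21:U/C (Ti); 24:G/C (Tv).
Of the 6 differences, 4 transitions and 2 transversions, so Ti/Tv = 4/2 = 2.000.

2.000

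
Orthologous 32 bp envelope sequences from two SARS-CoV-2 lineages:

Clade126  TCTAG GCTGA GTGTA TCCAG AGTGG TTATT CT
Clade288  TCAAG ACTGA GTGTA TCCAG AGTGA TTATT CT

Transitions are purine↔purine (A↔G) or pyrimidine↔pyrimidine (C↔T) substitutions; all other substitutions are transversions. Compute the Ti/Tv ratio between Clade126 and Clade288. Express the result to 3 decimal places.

Mismatches occur at site 3 (T→A, transversion), site 6 (G→A, transition), site 25 (G→A, transition).
Of the 3 differences, 2 transitions and 1 transversion, so Ti/Tv = 2/1 = 2.000.

2.000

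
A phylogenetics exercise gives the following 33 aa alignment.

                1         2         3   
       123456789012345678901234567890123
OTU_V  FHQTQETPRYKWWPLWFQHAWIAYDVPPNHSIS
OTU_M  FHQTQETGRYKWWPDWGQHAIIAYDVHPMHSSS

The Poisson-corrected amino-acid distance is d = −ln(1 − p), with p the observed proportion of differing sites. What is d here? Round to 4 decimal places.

Differing sites — 8:P/G; 15:L/D; 17:F/G; 21:W/I; 27:P/H; 29:N/M; 32:I/S.
p = 7/33 = 0.212121.
d = −ln(1 − 0.212121) = −ln(0.787879) = 0.2384.

0.2384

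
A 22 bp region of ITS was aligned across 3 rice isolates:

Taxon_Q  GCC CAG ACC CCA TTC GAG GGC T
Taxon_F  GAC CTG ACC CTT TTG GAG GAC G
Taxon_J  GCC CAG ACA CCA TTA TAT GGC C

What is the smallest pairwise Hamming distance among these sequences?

Pairwise Hamming distances:
  Taxon_Q vs Taxon_F: 7
  Taxon_Q vs Taxon_J: 5
  Taxon_F vs Taxon_J: 10
The smallest is 5, between Taxon_Q and Taxon_J.

5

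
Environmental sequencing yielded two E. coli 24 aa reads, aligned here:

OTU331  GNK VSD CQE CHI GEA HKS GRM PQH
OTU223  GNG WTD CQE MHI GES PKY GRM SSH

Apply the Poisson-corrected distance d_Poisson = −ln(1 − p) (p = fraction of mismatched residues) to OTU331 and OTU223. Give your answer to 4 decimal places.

0.4700

The sequences differ at positions 3 (K/G), 4 (V/W), 5 (S/T), 10 (C/M), 15 (A/S), 16 (H/P), 18 (S/Y), 22 (P/S), 23 (Q/S).
p = 9/24 = 0.375000.
d = −ln(1 − 0.375000) = −ln(0.625000) = 0.4700.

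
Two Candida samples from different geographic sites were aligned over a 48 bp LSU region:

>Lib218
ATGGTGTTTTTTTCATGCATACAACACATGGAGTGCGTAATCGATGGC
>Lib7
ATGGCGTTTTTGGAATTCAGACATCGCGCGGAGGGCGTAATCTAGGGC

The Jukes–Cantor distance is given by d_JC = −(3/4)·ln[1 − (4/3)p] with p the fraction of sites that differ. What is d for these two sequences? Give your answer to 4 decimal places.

Mismatches occur at site 5 (T/C), site 12 (T/G), site 13 (T/G), site 14 (C/A), site 17 (G/T), site 20 (T/G), site 24 (A/T), site 26 (A/G), site 28 (A/G), site 29 (T/C), site 34 (T/G), site 43 (G/T), site 45 (T/G).
p = 13/48 = 0.270833.
d = −0.75 · ln(1 − (4/3)·0.270833) = −0.75 · ln(0.638889) = −0.75 · (-0.448025) = 0.3360.

0.3360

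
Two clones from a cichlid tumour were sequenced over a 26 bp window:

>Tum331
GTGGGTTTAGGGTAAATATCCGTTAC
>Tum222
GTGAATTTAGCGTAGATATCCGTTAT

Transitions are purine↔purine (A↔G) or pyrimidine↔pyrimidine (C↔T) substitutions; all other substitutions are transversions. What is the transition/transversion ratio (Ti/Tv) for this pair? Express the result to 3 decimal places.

4.000

The sequences differ at positions 4 (G/A, transition), 5 (G/A, transition), 11 (G/C, transversion), 15 (A/G, transition), 26 (C/T, transition).
Of the 5 differences, 4 transitions and 1 transversion, so Ti/Tv = 4/1 = 4.000.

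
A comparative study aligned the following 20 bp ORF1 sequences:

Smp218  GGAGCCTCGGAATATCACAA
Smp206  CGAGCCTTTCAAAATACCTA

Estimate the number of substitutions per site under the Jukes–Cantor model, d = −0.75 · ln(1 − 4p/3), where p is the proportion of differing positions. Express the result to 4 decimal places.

0.5716

The sequences differ at positions 1 (G/C), 8 (C/T), 9 (G/T), 10 (G/C), 13 (T/A), 16 (C/A), 17 (A/C), 19 (A/T).
p = 8/20 = 0.400000.
d = −0.75 · ln(1 − (4/3)·0.400000) = −0.75 · ln(0.466667) = −0.75 · (-0.762139) = 0.5716.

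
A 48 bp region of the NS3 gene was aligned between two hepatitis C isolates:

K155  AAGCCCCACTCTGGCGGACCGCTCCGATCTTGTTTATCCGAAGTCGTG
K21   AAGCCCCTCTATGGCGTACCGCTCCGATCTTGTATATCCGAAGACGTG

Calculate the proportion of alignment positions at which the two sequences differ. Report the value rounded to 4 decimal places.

0.1042

Differing sites — 8:A/T; 11:C/A; 17:G/T; 34:T/A; 44:T/A.
There are 5 differences over 48 sites, so p = 5/48 = 0.1042.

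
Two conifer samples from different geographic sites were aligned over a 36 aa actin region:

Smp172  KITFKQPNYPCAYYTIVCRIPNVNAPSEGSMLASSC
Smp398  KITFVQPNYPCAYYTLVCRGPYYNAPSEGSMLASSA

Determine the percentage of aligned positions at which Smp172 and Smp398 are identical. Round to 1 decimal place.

The sequences differ at positions 5 (K/V), 16 (I/L), 20 (I/G), 22 (N/Y), 23 (V/Y), 36 (C/A).
30 of the 36 sites match, so the percent identity is 30/36 × 100 = 83.3%.

83.3%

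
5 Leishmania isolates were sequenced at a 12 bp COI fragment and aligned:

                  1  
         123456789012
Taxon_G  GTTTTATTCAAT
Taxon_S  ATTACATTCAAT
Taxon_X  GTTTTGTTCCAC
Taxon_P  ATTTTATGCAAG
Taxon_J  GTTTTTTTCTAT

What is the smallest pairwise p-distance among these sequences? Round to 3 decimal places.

0.167

Pairwise Hamming distances:
  Taxon_G vs Taxon_S: 3
  Taxon_G vs Taxon_X: 3
  Taxon_G vs Taxon_P: 3
  Taxon_G vs Taxon_J: 2
  Taxon_S vs Taxon_X: 6
  Taxon_S vs Taxon_P: 4
  Taxon_S vs Taxon_J: 5
  Taxon_X vs Taxon_P: 5
  Taxon_X vs Taxon_J: 3
  Taxon_P vs Taxon_J: 5
The smallest is 2 mismatches, between Taxon_G and Taxon_J; p = 2/12 = 0.167.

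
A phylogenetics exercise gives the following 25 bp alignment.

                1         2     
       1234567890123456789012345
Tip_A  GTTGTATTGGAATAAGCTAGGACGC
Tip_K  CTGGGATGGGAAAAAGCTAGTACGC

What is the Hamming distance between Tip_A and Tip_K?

Mismatches occur at site 1 (G/C), site 3 (T/G), site 5 (T/G), site 8 (T/G), site 13 (T/A), site 21 (G/T).
That gives 6 mismatches out of 25 aligned sites, so the Hamming distance is 6.

6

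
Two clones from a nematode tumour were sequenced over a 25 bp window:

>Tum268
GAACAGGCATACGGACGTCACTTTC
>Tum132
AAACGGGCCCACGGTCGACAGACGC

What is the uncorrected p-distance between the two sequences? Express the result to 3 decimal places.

The sequences differ at positions 1 (G/A), 5 (A/G), 9 (A/C), 10 (T/C), 15 (A/T), 18 (T/A), 21 (C/G), 22 (T/A), 23 (T/C), 24 (T/G).
There are 10 differences over 25 sites, so p = 10/25 = 0.400.

0.400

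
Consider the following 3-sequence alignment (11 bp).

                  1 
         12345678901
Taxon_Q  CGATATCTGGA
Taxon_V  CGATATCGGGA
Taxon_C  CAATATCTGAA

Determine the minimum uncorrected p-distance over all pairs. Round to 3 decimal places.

Pairwise Hamming distances:
  Taxon_Q vs Taxon_V: 1
  Taxon_Q vs Taxon_C: 2
  Taxon_V vs Taxon_C: 3
The smallest is 1 mismatch, between Taxon_Q and Taxon_V; p = 1/11 = 0.091.

0.091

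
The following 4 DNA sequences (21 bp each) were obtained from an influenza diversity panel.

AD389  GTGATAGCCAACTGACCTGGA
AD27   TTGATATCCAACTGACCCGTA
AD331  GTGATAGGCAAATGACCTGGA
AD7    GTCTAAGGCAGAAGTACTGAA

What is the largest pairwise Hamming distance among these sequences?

13

Pairwise Hamming distances:
  AD389 vs AD27: 4
  AD389 vs AD331: 2
  AD389 vs AD7: 10
  AD27 vs AD331: 6
  AD27 vs AD7: 13
  AD331 vs AD7: 8
The largest is 13, between AD27 and AD7.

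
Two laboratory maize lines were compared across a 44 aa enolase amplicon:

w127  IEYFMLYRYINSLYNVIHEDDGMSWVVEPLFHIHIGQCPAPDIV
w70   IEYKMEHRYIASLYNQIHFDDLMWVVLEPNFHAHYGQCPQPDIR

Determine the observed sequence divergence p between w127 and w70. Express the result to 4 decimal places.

0.3409

Mismatches occur at site 4 (F→K), site 6 (L→E), site 7 (Y→H), site 11 (N→A), site 16 (V→Q), site 19 (E→F), site 22 (G→L), site 24 (S→W), site 25 (W→V), site 27 (V→L), site 30 (L→N), site 33 (I→A), site 35 (I→Y), site 40 (A→Q), site 44 (V→R).
There are 15 differences over 44 sites, so p = 15/44 = 0.3409.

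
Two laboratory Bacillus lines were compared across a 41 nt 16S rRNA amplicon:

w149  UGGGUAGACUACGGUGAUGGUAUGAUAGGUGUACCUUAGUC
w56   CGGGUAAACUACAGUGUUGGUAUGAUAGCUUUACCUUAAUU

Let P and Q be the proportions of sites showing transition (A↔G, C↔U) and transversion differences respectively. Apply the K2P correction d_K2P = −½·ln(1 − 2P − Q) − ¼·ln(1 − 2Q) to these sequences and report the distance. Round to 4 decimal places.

Mismatches occur at site 1 (U→C, transition), site 7 (G→A, transition), site 13 (G→A, transition), site 17 (A→U, transversion), site 29 (G→C, transversion), site 31 (G→U, transversion), site 39 (G→A, transition), site 41 (C→U, transition).
Of the 8 differences, 5 transitions and 3 transversions over 41 sites: P = 5/41 = 0.121951, Q = 3/41 = 0.073171.
d = −0.5·ln(0.682927) − 0.25·ln(0.853658) = −0.5·(-0.381367) − 0.25·(-0.158225) = 0.2302.

0.2302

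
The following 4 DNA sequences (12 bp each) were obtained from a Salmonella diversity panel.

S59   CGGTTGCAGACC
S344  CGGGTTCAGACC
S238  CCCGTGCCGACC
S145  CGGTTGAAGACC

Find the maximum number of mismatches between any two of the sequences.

5

Pairwise Hamming distances:
  S59 vs S344: 2
  S59 vs S238: 4
  S59 vs S145: 1
  S344 vs S238: 4
  S344 vs S145: 3
  S238 vs S145: 5
The largest is 5, between S238 and S145.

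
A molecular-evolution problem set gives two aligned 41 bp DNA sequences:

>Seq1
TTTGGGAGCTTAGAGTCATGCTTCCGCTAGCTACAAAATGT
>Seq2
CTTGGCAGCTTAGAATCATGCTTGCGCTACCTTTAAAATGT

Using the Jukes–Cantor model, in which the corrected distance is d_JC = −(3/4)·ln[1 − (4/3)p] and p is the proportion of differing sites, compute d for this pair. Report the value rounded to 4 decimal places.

0.1937

Mismatches occur at site 1 (T↔C), site 6 (G↔C), site 15 (G↔A), site 24 (C↔G), site 30 (G↔C), site 33 (A↔T), site 34 (C↔T).
p = 7/41 = 0.170732.
d = −0.75 · ln(1 − (4/3)·0.170732) = −0.75 · ln(0.772357) = −0.75 · (-0.258308) = 0.1937.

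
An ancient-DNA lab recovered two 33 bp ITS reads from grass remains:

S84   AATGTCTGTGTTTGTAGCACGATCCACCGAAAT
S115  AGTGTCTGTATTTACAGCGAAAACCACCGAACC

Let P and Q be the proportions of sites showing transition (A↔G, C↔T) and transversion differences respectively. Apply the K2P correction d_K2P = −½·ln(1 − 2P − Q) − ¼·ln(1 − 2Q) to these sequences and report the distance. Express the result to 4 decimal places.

0.4121

Mismatches occur at site 2 (A→G, transition), site 10 (G→A, transition), site 14 (G→A, transition), site 15 (T→C, transition), site 19 (A→G, transition), site 20 (C→A, transversion), site 21 (G→A, transition), site 23 (T→A, transversion), site 32 (A→C, transversion), site 33 (T→C, transition).
Of the 10 differences, 7 transitions and 3 transversions over 33 sites: P = 7/33 = 0.212121, Q = 3/33 = 0.090909.
d = −0.5·ln(0.484849) − 0.25·ln(0.818182) = −0.5·(-0.723918) − 0.25·(-0.200670) = 0.4121.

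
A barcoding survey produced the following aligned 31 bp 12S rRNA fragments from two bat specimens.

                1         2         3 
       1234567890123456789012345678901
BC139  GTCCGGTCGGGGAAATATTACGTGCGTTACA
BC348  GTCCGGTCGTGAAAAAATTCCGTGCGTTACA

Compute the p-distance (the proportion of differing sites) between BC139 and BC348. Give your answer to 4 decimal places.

Mismatches occur at site 10 (G/T), site 12 (G/A), site 16 (T/A), site 20 (A/C).
There are 4 differences over 31 sites, so p = 4/31 = 0.1290.

0.1290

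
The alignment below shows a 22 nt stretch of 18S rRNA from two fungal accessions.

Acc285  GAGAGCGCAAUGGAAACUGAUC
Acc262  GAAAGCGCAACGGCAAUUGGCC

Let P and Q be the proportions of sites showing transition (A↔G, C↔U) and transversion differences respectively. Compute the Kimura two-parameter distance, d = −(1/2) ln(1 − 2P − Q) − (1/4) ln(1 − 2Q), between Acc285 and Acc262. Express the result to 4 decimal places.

Differing sites — 3:G/A (Ti); 11:U/C (Ti); 14:A/C (Tv); 17:C/U (Ti); 20:A/G (Ti); 21:U/C (Ti).
Of the 6 differences, 5 transitions and 1 transversion over 22 sites: P = 5/22 = 0.227273, Q = 1/22 = 0.045455.
d = −0.5·ln(0.499999) − 0.25·ln(0.909090) = −0.5·(-0.693149) − 0.25·(-0.095311) = 0.3704.

0.3704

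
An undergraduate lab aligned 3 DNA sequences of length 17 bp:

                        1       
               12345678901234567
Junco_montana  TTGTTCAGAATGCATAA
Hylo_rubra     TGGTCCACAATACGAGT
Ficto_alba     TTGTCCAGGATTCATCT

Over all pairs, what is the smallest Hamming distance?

5

Pairwise Hamming distances:
  Junco_montana vs Hylo_rubra: 8
  Junco_montana vs Ficto_alba: 5
  Hylo_rubra vs Ficto_alba: 7
The smallest is 5, between Junco_montana and Ficto_alba.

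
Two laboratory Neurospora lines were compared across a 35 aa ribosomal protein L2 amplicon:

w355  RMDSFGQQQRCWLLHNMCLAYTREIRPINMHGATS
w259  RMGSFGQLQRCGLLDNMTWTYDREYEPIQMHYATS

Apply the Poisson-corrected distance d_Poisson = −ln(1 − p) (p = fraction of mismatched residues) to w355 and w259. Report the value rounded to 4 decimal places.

0.4199

Mismatches occur at site 3 (D→G), site 8 (Q→L), site 12 (W→G), site 15 (H→D), site 18 (C→T), site 19 (L→W), site 20 (A→T), site 22 (T→D), site 25 (I→Y), site 26 (R→E), site 29 (N→Q), site 32 (G→Y).
p = 12/35 = 0.342857.
d = −ln(1 − 0.342857) = −ln(0.657143) = 0.4199.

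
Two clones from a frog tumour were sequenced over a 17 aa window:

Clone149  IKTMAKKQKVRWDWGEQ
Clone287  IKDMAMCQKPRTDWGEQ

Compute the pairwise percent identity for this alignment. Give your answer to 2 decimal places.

Mismatches occur at site 3 (T→D), site 6 (K→M), site 7 (K→C), site 10 (V→P), site 12 (W→T).
12 of the 17 sites match, so the percent identity is 12/17 × 100 = 70.59%.

70.59%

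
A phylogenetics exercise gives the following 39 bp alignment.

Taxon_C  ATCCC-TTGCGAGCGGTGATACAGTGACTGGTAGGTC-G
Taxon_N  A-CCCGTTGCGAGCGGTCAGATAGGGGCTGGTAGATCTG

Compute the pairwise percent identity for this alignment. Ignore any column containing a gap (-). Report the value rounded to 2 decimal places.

83.33%

Excluding the 3 gap columns leaves 36 comparable sites.
The sequences differ at positions 18 (G/C), 20 (T/G), 22 (C/T), 25 (T/G), 27 (A/G), 35 (G/A).
30 of the 36 comparable sites match, so the percent identity is 30/36 × 100 = 83.33%.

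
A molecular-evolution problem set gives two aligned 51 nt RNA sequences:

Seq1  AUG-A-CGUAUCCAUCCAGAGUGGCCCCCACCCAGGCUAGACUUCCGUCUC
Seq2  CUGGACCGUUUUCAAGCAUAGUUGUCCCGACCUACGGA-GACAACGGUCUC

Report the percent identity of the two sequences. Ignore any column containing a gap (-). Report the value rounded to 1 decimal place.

66.7%

Excluding the 3 gap columns leaves 48 comparable sites.
Differing sites — 1:A/C; 10:A/U; 12:C/U; 15:U/A; 16:C/G; 19:G/U; 23:G/U; 25:C/U; 29:C/G; 33:C/U; 35:G/C; 37:C/G; 38:U/A; 43:U/A; 44:U/A; 46:C/G.
32 of the 48 comparable sites match, so the percent identity is 32/48 × 100 = 66.7%.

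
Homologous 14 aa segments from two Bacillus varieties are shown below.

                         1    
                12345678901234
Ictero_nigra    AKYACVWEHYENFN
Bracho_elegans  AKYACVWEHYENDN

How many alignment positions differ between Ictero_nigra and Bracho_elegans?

1

The sequences differ at position 13 (F/D).
That gives 1 mismatch out of 14 aligned sites, so the Hamming distance is 1.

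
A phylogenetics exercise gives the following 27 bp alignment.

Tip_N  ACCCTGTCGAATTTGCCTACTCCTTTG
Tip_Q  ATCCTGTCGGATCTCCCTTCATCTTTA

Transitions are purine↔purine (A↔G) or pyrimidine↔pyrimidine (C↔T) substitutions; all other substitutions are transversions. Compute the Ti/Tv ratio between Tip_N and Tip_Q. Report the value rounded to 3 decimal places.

1.667

The sequences differ at positions 2 (C/T, transition), 10 (A/G, transition), 13 (T/C, transition), 15 (G/C, transversion), 19 (A/T, transversion), 21 (T/A, transversion), 22 (C/T, transition), 27 (G/A, transition).
Of the 8 differences, 5 transitions and 3 transversions, so Ti/Tv = 5/3 = 1.667.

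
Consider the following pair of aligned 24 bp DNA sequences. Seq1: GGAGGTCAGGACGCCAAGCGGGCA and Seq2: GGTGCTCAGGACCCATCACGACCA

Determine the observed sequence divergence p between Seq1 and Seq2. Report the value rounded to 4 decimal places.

0.3750

Mismatches occur at site 3 (A↔T), site 5 (G↔C), site 13 (G↔C), site 15 (C↔A), site 16 (A↔T), site 17 (A↔C), site 18 (G↔A), site 21 (G↔A), site 22 (G↔C).
There are 9 differences over 24 sites, so p = 9/24 = 0.3750.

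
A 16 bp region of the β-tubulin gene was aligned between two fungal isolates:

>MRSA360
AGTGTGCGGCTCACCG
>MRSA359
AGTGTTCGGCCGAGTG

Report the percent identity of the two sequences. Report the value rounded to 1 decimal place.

68.8%

The sequences differ at positions 6 (G/T), 11 (T/C), 12 (C/G), 14 (C/G), 15 (C/T).
11 of the 16 sites match, so the percent identity is 11/16 × 100 = 68.8%.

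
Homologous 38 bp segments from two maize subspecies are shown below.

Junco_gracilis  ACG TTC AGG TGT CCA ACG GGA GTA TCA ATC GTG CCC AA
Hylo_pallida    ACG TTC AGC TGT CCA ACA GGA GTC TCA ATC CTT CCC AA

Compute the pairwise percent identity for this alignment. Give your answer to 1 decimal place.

Mismatches occur at site 9 (G→C), site 18 (G→A), site 24 (A→C), site 31 (G→C), site 33 (G→T).
33 of the 38 sites match, so the percent identity is 33/38 × 100 = 86.8%.

86.8%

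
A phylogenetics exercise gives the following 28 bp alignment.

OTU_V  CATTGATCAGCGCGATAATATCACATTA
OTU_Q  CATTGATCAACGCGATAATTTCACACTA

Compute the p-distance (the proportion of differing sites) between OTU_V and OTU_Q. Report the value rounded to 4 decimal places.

The sequences differ at positions 10 (G/A), 20 (A/T), 26 (T/C).
There are 3 differences over 28 sites, so p = 3/28 = 0.1071.

0.1071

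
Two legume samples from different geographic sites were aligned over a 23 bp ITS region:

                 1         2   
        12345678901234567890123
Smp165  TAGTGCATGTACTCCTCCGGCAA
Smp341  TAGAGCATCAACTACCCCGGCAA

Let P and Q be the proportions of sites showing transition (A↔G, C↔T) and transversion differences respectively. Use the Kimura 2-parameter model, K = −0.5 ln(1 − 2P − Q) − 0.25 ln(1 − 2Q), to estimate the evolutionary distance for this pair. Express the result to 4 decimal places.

The sequences differ at positions 4 (T/A, transversion), 9 (G/C, transversion), 10 (T/A, transversion), 14 (C/A, transversion), 16 (T/C, transition).
Of the 5 differences, 1 transition and 4 transversions over 23 sites: P = 1/23 = 0.043478, Q = 4/23 = 0.173913.
d = −0.5·ln(0.739131) − 0.25·ln(0.652174) = −0.5·(-0.302280) − 0.25·(-0.427444) = 0.2580.

0.2580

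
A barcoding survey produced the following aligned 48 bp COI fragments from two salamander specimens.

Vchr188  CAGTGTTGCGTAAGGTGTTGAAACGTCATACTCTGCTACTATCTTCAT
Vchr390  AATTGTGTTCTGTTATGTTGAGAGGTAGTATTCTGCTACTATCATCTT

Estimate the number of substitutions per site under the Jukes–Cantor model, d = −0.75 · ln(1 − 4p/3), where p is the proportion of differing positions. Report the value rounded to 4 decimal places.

0.4793

Differing sites — 1:C/A; 3:G/T; 7:T/G; 8:G/T; 9:C/T; 10:G/C; 12:A/G; 13:A/T; 14:G/T; 15:G/A; 22:A/G; 24:C/G; 27:C/A; 28:A/G; 31:C/T; 44:T/A; 47:A/T.
p = 17/48 = 0.354167.
d = −0.75 · ln(1 − (4/3)·0.354167) = −0.75 · ln(0.527777) = −0.75 · (-0.639081) = 0.4793.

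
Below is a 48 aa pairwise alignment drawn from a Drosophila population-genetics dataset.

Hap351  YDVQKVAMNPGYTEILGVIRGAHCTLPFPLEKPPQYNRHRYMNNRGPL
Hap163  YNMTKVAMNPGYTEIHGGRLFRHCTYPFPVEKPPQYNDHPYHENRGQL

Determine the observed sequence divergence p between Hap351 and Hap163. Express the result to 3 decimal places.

Differing sites — 2:D/N; 3:V/M; 4:Q/T; 16:L/H; 18:V/G; 19:I/R; 20:R/L; 21:G/F; 22:A/R; 26:L/Y; 30:L/V; 38:R/D; 40:R/P; 42:M/H; 43:N/E; 47:P/Q.
There are 16 differences over 48 sites, so p = 16/48 = 0.333.

0.333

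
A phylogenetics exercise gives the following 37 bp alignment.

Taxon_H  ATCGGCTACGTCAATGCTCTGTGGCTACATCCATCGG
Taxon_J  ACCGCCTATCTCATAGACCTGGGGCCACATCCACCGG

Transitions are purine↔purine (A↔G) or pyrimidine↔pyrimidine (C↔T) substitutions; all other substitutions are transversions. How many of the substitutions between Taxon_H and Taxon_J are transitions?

Mismatches occur at site 2 (T→C, transition), site 5 (G→C, transversion), site 9 (C→T, transition), site 10 (G→C, transversion), site 14 (A→T, transversion), site 15 (T→A, transversion), site 17 (C→A, transversion), site 18 (T→C, transition), site 22 (T→G, transversion), site 26 (T→C, transition), site 34 (T→C, transition).
Of the 11 differences, 5 transitions and 6 transversions, so the answer is 5.

5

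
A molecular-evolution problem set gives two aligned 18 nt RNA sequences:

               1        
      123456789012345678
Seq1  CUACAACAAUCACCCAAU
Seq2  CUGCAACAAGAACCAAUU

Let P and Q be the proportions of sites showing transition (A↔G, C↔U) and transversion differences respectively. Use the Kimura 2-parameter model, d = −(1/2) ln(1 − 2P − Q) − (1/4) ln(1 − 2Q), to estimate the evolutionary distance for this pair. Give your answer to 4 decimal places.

Differing sites — 3:A/G (Ti); 10:U/G (Tv); 11:C/A (Tv); 15:C/A (Tv); 17:A/U (Tv).
Of the 5 differences, 1 transition and 4 transversions over 18 sites: P = 1/18 = 0.055556, Q = 4/18 = 0.222222.
d = −0.5·ln(0.666666) − 0.25·ln(0.555556) = −0.5·(-0.405466) − 0.25·(-0.587786) = 0.3497.

0.3497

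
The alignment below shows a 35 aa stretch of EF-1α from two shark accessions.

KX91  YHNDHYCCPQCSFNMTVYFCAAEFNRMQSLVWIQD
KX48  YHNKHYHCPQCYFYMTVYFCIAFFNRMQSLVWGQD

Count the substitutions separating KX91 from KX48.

7

The sequences differ at positions 4 (D/K), 7 (C/H), 12 (S/Y), 14 (N/Y), 21 (A/I), 23 (E/F), 33 (I/G).
That gives 7 mismatches out of 35 aligned sites, so the Hamming distance is 7.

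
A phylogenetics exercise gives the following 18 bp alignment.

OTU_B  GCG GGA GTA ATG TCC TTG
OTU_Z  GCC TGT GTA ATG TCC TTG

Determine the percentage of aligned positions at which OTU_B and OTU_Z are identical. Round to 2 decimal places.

The sequences differ at positions 3 (G/C), 4 (G/T), 6 (A/T).
15 of the 18 sites match, so the percent identity is 15/18 × 100 = 83.33%.

83.33%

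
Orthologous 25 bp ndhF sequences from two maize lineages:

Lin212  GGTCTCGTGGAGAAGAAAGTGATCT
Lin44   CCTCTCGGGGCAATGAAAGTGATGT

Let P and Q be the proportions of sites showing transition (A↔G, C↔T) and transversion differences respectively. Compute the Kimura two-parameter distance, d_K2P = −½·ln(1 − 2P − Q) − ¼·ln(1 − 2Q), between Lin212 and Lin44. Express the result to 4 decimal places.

0.3563

Differing sites — 1:G/C (Tv); 2:G/C (Tv); 8:T/G (Tv); 11:A/C (Tv); 12:G/A (Ti); 14:A/T (Tv); 24:C/G (Tv).
Of the 7 differences, 1 transition and 6 transversions over 25 sites: P = 1/25 = 0.040000, Q = 6/25 = 0.240000.
d = −0.5·ln(0.680000) − 0.25·ln(0.520000) = −0.5·(-0.385662) − 0.25·(-0.653926) = 0.3563.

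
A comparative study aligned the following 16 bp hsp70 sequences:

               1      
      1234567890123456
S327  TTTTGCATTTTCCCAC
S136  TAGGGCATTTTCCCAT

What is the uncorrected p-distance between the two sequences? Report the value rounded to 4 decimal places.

Mismatches occur at site 2 (T→A), site 3 (T→G), site 4 (T→G), site 16 (C→T).
There are 4 differences over 16 sites, so p = 4/16 = 0.2500.

0.2500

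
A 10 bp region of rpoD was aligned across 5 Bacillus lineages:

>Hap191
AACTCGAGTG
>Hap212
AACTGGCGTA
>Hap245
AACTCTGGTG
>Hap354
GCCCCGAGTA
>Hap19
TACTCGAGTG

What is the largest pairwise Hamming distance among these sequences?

6

Pairwise Hamming distances:
  Hap191 vs Hap212: 3
  Hap191 vs Hap245: 2
  Hap191 vs Hap354: 4
  Hap191 vs Hap19: 1
  Hap212 vs Hap245: 4
  Hap212 vs Hap354: 5
  Hap212 vs Hap19: 4
  Hap245 vs Hap354: 6
  Hap245 vs Hap19: 3
  Hap354 vs Hap19: 4
The largest is 6, between Hap245 and Hap354.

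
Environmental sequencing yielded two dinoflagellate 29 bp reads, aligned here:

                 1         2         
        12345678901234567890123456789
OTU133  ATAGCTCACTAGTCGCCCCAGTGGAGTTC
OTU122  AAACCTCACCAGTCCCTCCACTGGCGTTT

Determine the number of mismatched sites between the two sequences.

Mismatches occur at site 2 (T→A), site 4 (G→C), site 10 (T→C), site 15 (G→C), site 17 (C→T), site 21 (G→C), site 25 (A→C), site 29 (C→T).
That gives 8 mismatches out of 29 aligned sites, so the Hamming distance is 8.

8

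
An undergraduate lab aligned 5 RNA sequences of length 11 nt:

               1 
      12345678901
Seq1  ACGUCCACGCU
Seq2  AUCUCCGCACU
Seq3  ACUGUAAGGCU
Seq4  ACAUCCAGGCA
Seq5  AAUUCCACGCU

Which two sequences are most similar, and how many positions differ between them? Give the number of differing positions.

Pairwise Hamming distances:
  Seq1 vs Seq2: 4
  Seq1 vs Seq3: 5
  Seq1 vs Seq4: 3
  Seq1 vs Seq5: 2
  Seq2 vs Seq3: 8
  Seq2 vs Seq4: 6
  Seq2 vs Seq5: 4
  Seq3 vs Seq4: 5
  Seq3 vs Seq5: 5
  Seq4 vs Seq5: 4
The smallest is 2, between Seq1 and Seq5.

2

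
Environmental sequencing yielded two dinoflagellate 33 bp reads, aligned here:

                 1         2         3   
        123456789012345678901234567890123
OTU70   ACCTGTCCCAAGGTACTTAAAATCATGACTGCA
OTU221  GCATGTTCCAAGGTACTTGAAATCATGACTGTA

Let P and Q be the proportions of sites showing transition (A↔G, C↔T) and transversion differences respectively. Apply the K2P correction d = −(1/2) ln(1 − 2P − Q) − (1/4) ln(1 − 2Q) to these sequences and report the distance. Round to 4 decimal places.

0.1749

Mismatches occur at site 1 (A↔G, transition), site 3 (C↔A, transversion), site 7 (C↔T, transition), site 19 (A↔G, transition), site 32 (C↔T, transition).
Of the 5 differences, 4 transitions and 1 transversion over 33 sites: P = 4/33 = 0.121212, Q = 1/33 = 0.030303.
d = −0.5·ln(0.727273) − 0.25·ln(0.939394) = −0.5·(-0.318453) − 0.25·(-0.062520) = 0.1749.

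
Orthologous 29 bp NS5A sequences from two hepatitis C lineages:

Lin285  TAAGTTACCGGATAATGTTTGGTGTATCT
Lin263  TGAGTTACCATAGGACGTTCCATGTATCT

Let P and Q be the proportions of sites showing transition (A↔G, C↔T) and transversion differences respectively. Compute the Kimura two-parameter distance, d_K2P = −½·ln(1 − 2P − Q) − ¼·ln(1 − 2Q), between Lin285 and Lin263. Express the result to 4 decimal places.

0.4221

Mismatches occur at site 2 (A↔G, transition), site 10 (G↔A, transition), site 11 (G↔T, transversion), site 13 (T↔G, transversion), site 14 (A↔G, transition), site 16 (T↔C, transition), site 20 (T↔C, transition), site 21 (G↔C, transversion), site 22 (G↔A, transition).
Of the 9 differences, 6 transitions and 3 transversions over 29 sites: P = 6/29 = 0.206897, Q = 3/29 = 0.103448.
d = −0.5·ln(0.482758) − 0.25·ln(0.793104) = −0.5·(-0.728240) − 0.25·(-0.231801) = 0.4221.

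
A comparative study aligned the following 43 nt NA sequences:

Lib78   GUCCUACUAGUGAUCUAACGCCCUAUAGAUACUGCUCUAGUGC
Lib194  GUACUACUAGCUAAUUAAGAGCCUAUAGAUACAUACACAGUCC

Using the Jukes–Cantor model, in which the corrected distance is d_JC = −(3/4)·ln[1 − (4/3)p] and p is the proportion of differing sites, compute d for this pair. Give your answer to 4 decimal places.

0.4693

Differing sites — 3:C/A; 11:U/C; 12:G/U; 14:U/A; 15:C/U; 19:C/G; 20:G/A; 21:C/G; 33:U/A; 34:G/U; 35:C/A; 36:U/C; 37:C/A; 38:U/C; 42:G/C.
p = 15/43 = 0.348837.
d = −0.75 · ln(1 − (4/3)·0.348837) = −0.75 · ln(0.534884) = −0.75 · (-0.625705) = 0.4693.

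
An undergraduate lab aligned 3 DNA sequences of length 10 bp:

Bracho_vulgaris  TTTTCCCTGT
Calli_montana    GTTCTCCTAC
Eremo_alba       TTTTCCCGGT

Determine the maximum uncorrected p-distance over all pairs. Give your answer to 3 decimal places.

0.600

Pairwise Hamming distances:
  Bracho_vulgaris vs Calli_montana: 5
  Bracho_vulgaris vs Eremo_alba: 1
  Calli_montana vs Eremo_alba: 6
The largest is 6 mismatches, between Calli_montana and Eremo_alba; p = 6/10 = 0.600.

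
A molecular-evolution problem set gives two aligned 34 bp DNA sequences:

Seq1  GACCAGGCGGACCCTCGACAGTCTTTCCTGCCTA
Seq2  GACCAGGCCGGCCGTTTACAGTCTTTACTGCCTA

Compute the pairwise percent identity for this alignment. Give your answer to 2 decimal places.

The sequences differ at positions 9 (G/C), 11 (A/G), 14 (C/G), 16 (C/T), 17 (G/T), 27 (C/A).
28 of the 34 sites match, so the percent identity is 28/34 × 100 = 82.35%.

82.35%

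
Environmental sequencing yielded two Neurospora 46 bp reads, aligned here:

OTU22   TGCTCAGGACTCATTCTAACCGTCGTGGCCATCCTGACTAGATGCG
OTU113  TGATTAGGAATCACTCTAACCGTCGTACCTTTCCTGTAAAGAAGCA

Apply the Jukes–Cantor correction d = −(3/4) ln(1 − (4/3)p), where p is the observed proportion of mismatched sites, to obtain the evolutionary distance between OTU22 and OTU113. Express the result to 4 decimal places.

The sequences differ at positions 3 (C/A), 5 (C/T), 10 (C/A), 14 (T/C), 27 (G/A), 28 (G/C), 30 (C/T), 31 (A/T), 37 (A/T), 38 (C/A), 39 (T/A), 43 (T/A), 46 (G/A).
p = 13/46 = 0.282609.
d = −0.75 · ln(1 − (4/3)·0.282609) = −0.75 · ln(0.623188) = −0.75 · (-0.472907) = 0.3547.

0.3547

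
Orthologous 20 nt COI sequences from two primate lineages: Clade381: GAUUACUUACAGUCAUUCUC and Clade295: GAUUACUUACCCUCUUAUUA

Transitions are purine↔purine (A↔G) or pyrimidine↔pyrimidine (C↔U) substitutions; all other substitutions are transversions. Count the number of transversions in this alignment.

Mismatches occur at site 11 (A→C, transversion), site 12 (G→C, transversion), site 15 (A→U, transversion), site 17 (U→A, transversion), site 18 (C→U, transition), site 20 (C→A, transversion).
Of the 6 differences, 1 transition and 5 transversions, so the answer is 5.

5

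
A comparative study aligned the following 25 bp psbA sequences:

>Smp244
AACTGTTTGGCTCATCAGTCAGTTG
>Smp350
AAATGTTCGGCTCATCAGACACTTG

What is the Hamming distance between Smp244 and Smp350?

4

The sequences differ at positions 3 (C/A), 8 (T/C), 19 (T/A), 22 (G/C).
That gives 4 mismatches out of 25 aligned sites, so the Hamming distance is 4.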